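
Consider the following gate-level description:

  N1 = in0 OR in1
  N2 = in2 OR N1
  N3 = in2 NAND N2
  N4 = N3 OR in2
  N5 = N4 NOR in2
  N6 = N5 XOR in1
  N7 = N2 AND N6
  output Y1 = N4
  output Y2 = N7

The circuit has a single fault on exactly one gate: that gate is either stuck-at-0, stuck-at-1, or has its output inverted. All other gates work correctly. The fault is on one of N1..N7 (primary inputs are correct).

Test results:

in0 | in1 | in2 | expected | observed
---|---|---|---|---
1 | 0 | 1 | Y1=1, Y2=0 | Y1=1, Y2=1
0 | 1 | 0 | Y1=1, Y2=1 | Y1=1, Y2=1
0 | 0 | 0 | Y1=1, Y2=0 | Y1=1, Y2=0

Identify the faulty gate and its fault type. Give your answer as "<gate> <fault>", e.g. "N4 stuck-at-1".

Fault-free values for test 1 (in0=1, in1=0, in2=1): N1=1, N2=1, N3=0, N4=1, N5=0, N6=0, N7=0, giving Y1=1, Y2=0. Observed Y1=1, Y2=1.
Test 1: faults giving observed Y1=1, Y2=1 are {N5 stuck-at-1, N5 inverted output, N6 stuck-at-1, N6 inverted output, N7 stuck-at-1, N7 inverted output}.
Test 2 (in0=0, in1=1, in2=0): fault-free N1=1, N2=1, N3=1, N4=1, N5=0, N6=1, N7=1 → Y1=1, Y2=1; observed Y1=1, Y2=1. Eliminates N5 stuck-at-1, N5 inverted output, N6 inverted output, N7 inverted output.
Test 3 (in0=0, in1=0, in2=0): fault-free N1=0, N2=0, N3=1, N4=1, N5=0, N6=0, N7=0 → Y1=1, Y2=0; observed Y1=1, Y2=0. Eliminates N7 stuck-at-1.
Only N6 stuck-at-1 is consistent with every test.

N6 stuck-at-1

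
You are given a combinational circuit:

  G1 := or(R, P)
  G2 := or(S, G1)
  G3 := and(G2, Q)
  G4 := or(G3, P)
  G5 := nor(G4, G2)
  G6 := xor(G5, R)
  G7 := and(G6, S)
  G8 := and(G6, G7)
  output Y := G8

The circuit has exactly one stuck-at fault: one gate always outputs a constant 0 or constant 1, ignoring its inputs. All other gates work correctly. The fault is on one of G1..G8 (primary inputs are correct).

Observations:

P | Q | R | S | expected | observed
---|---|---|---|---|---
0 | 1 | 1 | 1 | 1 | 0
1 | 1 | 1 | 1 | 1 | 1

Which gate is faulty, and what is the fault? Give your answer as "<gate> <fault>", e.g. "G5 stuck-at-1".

Fault-free values for test 1 (P=0, Q=1, R=1, S=1): G1=1, G2=1, G3=1, G4=1, G5=0, G6=1, G7=1, G8=1, giving Y=1. Observed 0.
Test 1: faults giving observed 0 are {G2 stuck-at-0, G5 stuck-at-1, G6 stuck-at-0, G7 stuck-at-0, G8 stuck-at-0}.
Test 2 (P=1, Q=1, R=1, S=1): fault-free G1=1, G2=1, G3=1, G4=1, G5=0, G6=1, G7=1, G8=1 → 1; observed 1. Eliminates G5 stuck-at-1, G6 stuck-at-0, G7 stuck-at-0, G8 stuck-at-0.
Only G2 stuck-at-0 is consistent with every test.

G2 stuck-at-0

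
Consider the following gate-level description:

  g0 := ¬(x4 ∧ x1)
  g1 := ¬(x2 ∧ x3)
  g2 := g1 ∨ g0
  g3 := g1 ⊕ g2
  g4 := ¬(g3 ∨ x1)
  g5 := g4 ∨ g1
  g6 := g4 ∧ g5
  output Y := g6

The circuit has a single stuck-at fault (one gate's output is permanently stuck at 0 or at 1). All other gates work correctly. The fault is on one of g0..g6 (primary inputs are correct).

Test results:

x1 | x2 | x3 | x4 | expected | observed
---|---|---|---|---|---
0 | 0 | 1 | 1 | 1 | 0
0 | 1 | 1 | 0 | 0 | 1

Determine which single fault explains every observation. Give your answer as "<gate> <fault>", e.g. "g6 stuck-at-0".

g2 stuck-at-0

Fault-free values for test 1 (x1=0, x2=0, x3=1, x4=1): g0=1, g1=1, g2=1, g3=0, g4=1, g5=1, g6=1, giving Y=1. Observed 0.
Test 1: faults giving observed 0 are {g1 stuck-at-0, g2 stuck-at-0, g3 stuck-at-1, g4 stuck-at-0, g5 stuck-at-0, g6 stuck-at-0}.
Test 2 (x1=0, x2=1, x3=1, x4=0): fault-free g0=1, g1=0, g2=1, g3=1, g4=0, g5=0, g6=0 → 0; observed 1. Eliminates g1 stuck-at-0, g3 stuck-at-1, g4 stuck-at-0, g5 stuck-at-0, g6 stuck-at-0.
Only g2 stuck-at-0 is consistent with every test.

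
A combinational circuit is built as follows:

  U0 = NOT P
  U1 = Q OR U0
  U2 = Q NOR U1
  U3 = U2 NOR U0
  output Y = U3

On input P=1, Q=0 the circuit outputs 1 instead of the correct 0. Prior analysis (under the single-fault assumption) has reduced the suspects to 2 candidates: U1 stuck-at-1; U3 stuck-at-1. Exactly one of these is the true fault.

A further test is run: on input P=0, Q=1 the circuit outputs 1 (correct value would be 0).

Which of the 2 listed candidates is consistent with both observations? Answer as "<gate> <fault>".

Evaluate each candidate on input P=0, Q=1:
  U1 stuck-at-1: U0=1, U1=1 [stuck-at-1], U2=0, U3=0 → 0 — eliminated
  U3 stuck-at-1: U0=1, U1=1, U2=0, U3=1 [stuck-at-1] → 1 — matches
Only U3 stuck-at-1 reproduces the observed 1.

U3 stuck-at-1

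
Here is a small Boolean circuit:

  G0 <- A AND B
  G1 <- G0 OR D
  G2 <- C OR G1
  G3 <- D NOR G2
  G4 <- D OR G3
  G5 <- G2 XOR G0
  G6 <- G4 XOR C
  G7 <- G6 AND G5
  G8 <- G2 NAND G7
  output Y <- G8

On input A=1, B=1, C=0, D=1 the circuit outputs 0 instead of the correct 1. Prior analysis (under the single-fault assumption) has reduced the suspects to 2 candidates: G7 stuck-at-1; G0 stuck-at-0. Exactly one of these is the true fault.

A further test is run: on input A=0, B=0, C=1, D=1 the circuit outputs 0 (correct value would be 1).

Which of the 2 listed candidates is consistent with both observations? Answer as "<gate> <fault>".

G7 stuck-at-1

Evaluate each candidate on input A=0, B=0, C=1, D=1:
  G7 stuck-at-1: G0=0, G1=1, G2=1, G3=0, G4=1, G5=1, G6=0, G7=1 [stuck-at-1], G8=0 → 0 — matches
  G0 stuck-at-0: G0=0 [stuck-at-0], G1=1, G2=1, G3=0, G4=1, G5=1, G6=0, G7=0, G8=1 → 1 — eliminated
Only G7 stuck-at-1 reproduces the observed 0.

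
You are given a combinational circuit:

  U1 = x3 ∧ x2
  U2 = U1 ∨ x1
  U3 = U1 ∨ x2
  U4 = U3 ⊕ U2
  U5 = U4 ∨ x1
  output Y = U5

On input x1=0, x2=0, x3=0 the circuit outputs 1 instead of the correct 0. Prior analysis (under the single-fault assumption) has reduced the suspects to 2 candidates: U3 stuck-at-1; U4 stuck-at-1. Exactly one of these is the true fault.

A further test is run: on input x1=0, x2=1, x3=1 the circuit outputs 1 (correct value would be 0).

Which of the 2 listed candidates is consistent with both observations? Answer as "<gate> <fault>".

Evaluate each candidate on input x1=0, x2=1, x3=1:
  U3 stuck-at-1: U1=1, U2=1, U3=1 [stuck-at-1], U4=0, U5=0 → 0 — eliminated
  U4 stuck-at-1: U1=1, U2=1, U3=1, U4=1 [stuck-at-1], U5=1 → 1 — matches
Only U4 stuck-at-1 reproduces the observed 1.

U4 stuck-at-1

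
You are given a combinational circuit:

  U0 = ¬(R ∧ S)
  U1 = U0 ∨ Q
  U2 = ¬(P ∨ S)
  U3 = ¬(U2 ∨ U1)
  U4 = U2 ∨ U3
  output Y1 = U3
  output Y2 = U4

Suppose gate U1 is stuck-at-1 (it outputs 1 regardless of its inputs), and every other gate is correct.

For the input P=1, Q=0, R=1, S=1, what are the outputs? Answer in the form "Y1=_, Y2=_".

Y1=0, Y2=0

Propagate with U1 forced: U0=0, U1=1 [stuck-at-1], U2=0, U3=0, U4=0.
So the outputs are Y1=0, Y2=0. (Without the fault they would be Y1=1, Y2=1.)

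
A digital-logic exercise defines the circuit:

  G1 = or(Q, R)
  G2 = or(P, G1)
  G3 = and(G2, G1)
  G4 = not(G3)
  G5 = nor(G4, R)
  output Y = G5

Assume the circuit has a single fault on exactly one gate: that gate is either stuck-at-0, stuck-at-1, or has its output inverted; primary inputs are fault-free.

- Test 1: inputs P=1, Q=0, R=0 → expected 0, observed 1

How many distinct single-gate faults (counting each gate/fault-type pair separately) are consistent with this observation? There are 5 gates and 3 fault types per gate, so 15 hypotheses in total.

8

Fault-free: G1=0, G2=1, G3=0, G4=1, G5=0 → 0. Observed 1.
  G1: stuck-at-1, inverted output ✓; others ✗
  G2: none of the 3 fault types match ✗
  G3: stuck-at-1, inverted output ✓; others ✗
  G4: stuck-at-0, inverted output ✓; others ✗
  G5: stuck-at-1, inverted output ✓; others ✗
Consistent faults: {G1 stuck-at-1, G1 inverted output, G3 stuck-at-1, G3 inverted output, G4 stuck-at-0, G4 inverted output, G5 stuck-at-1, G5 inverted output} — 8 in all.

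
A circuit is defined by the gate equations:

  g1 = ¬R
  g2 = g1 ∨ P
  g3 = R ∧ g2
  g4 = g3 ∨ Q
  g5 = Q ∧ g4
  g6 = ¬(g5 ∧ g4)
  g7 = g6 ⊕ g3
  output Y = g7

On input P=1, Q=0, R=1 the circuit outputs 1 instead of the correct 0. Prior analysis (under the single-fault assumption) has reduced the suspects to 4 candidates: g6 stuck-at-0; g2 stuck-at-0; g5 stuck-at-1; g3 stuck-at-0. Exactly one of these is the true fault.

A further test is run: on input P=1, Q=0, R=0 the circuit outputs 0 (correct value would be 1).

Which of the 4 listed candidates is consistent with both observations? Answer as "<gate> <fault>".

Evaluate each candidate on input P=1, Q=0, R=0:
  g6 stuck-at-0: g1=1, g2=1, g3=0, g4=0, g5=0, g6=0 [stuck-at-0], g7=0 → 0 — matches
  g2 stuck-at-0: g1=1, g2=0 [stuck-at-0], g3=0, g4=0, g5=0, g6=1, g7=1 → 1 — eliminated
  g5 stuck-at-1: g1=1, g2=1, g3=0, g4=0, g5=1 [stuck-at-1], g6=1, g7=1 → 1 — eliminated
  g3 stuck-at-0: g1=1, g2=1, g3=0 [stuck-at-0], g4=0, g5=0, g6=1, g7=1 → 1 — eliminated
Only g6 stuck-at-0 reproduces the observed 0.

g6 stuck-at-0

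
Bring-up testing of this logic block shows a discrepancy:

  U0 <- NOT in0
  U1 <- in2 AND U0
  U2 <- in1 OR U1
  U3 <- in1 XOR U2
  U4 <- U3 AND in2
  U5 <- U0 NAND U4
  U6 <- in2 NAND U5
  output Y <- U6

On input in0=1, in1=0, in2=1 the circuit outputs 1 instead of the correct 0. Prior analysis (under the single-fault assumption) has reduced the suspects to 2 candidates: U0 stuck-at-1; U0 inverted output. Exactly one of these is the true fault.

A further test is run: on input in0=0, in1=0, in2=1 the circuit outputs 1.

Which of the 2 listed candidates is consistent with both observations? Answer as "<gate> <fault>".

Evaluate each candidate on input in0=0, in1=0, in2=1:
  U0 stuck-at-1: U0=1 [stuck-at-1], U1=1, U2=1, U3=1, U4=1, U5=0, U6=1 → 1 — matches
  U0 inverted output: U0=0 [inverted output], U1=0, U2=0, U3=0, U4=0, U5=1, U6=0 → 0 — eliminated
Only U0 stuck-at-1 reproduces the observed 1.

U0 stuck-at-1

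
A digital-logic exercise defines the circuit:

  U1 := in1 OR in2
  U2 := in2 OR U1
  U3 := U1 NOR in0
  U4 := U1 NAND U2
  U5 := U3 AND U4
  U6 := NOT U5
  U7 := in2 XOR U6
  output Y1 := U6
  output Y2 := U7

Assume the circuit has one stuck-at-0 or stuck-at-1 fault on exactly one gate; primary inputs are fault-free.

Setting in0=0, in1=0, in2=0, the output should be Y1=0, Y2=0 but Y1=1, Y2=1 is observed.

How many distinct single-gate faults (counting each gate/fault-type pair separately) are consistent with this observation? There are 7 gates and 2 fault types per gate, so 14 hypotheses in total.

5

Fault-free: U1=0, U2=0, U3=1, U4=1, U5=1, U6=0, U7=0 → Y1=0, Y2=0. Observed Y1=1, Y2=1.
  U1 stuck-at-0: output Y1=0, Y2=0 ✗
  U1 stuck-at-1: output Y1=1, Y2=1 ✓
  U2 stuck-at-0: output Y1=0, Y2=0 ✗
  U2 stuck-at-1: output Y1=0, Y2=0 ✗
  U3 stuck-at-0: output Y1=1, Y2=1 ✓
  U3 stuck-at-1: output Y1=0, Y2=0 ✗
  U4 stuck-at-0: output Y1=1, Y2=1 ✓
  U4 stuck-at-1: output Y1=0, Y2=0 ✗
  U5 stuck-at-0: output Y1=1, Y2=1 ✓
  U5 stuck-at-1: output Y1=0, Y2=0 ✗
  U6 stuck-at-0: output Y1=0, Y2=0 ✗
  U6 stuck-at-1: output Y1=1, Y2=1 ✓
  U7 stuck-at-0: output Y1=0, Y2=0 ✗
  U7 stuck-at-1: output Y1=0, Y2=1 ✗
Consistent faults: {U1 stuck-at-1, U3 stuck-at-0, U4 stuck-at-0, U5 stuck-at-0, U6 stuck-at-1} — 5 in all.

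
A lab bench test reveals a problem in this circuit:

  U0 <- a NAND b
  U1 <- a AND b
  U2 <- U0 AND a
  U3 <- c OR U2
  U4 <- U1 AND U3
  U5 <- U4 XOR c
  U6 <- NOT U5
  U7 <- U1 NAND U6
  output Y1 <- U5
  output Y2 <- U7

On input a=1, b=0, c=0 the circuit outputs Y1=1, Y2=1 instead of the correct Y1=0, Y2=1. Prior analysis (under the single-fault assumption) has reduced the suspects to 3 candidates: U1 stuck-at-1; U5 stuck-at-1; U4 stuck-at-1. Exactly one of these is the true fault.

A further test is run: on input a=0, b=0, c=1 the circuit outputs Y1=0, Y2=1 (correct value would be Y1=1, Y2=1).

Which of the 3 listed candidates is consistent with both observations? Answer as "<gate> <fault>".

U4 stuck-at-1

Evaluate each candidate on input a=0, b=0, c=1:
  U1 stuck-at-1: U0=1, U1=1 [stuck-at-1], U2=0, U3=1, U4=1, U5=0, U6=1, U7=0 → Y1=0, Y2=0 — eliminated
  U5 stuck-at-1: U0=1, U1=0, U2=0, U3=1, U4=0, U5=1 [stuck-at-1], U6=0, U7=1 → Y1=1, Y2=1 — eliminated
  U4 stuck-at-1: U0=1, U1=0, U2=0, U3=1, U4=1 [stuck-at-1], U5=0, U6=1, U7=1 → Y1=0, Y2=1 — matches
Only U4 stuck-at-1 reproduces the observed Y1=0, Y2=1.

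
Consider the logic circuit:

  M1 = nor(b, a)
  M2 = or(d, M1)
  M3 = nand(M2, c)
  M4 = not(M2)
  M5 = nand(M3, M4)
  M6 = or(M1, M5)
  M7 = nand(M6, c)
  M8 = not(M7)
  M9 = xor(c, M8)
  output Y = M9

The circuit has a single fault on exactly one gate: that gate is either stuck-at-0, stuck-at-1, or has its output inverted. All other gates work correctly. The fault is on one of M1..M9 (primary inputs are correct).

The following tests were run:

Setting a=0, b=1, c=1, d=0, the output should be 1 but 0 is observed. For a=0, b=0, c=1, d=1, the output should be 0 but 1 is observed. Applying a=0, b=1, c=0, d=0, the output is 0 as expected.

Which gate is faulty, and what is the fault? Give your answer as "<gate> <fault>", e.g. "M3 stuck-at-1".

Fault-free values for test 1 (a=0, b=1, c=1, d=0): M1=0, M2=0, M3=1, M4=1, M5=0, M6=0, M7=1, M8=0, M9=1, giving Y=1. Observed 0.
Test 1: faults giving observed 0 are {M1 stuck-at-1, M1 inverted output, M2 stuck-at-1, M2 inverted output, M3 stuck-at-0, M3 inverted output, M4 stuck-at-0, M4 inverted output, M5 stuck-at-1, M5 inverted output, M6 stuck-at-1, M6 inverted output, M7 stuck-at-0, M7 inverted output, M8 stuck-at-1, M8 inverted output, M9 stuck-at-0, M9 inverted output}.
Test 2 (a=0, b=0, c=1, d=1): fault-free M1=1, M2=1, M3=0, M4=0, M5=1, M6=1, M7=0, M8=1, M9=0 → 0; observed 1. Eliminates M1 stuck-at-1, M1 inverted output, M2 stuck-at-1, M2 inverted output, M3 stuck-at-0, M3 inverted output, M4 stuck-at-0, M4 inverted output, M5 stuck-at-1, M5 inverted output, M6 stuck-at-1, M7 stuck-at-0, M8 stuck-at-1, M9 stuck-at-0.
Test 3 (a=0, b=1, c=0, d=0): fault-free M1=0, M2=0, M3=1, M4=1, M5=0, M6=0, M7=1, M8=0, M9=0 → 0; observed 0. Eliminates M7 inverted output, M8 inverted output, M9 inverted output.
Only M6 inverted output is consistent with every test.

M6 inverted output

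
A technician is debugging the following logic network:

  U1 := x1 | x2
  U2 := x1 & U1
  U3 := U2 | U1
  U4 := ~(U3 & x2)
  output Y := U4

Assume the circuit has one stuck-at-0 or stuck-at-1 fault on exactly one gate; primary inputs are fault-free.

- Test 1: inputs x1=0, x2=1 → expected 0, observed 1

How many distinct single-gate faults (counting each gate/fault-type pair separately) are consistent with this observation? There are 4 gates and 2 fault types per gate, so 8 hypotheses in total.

3

Fault-free: U1=1, U2=0, U3=1, U4=0 → 0. Observed 1.
  U1 stuck-at-0: output 1 ✓
  U1 stuck-at-1: output 0 ✗
  U2 stuck-at-0: output 0 ✗
  U2 stuck-at-1: output 0 ✗
  U3 stuck-at-0: output 1 ✓
  U3 stuck-at-1: output 0 ✗
  U4 stuck-at-0: output 0 ✗
  U4 stuck-at-1: output 1 ✓
Consistent faults: {U1 stuck-at-0, U3 stuck-at-0, U4 stuck-at-1} — 3 in all.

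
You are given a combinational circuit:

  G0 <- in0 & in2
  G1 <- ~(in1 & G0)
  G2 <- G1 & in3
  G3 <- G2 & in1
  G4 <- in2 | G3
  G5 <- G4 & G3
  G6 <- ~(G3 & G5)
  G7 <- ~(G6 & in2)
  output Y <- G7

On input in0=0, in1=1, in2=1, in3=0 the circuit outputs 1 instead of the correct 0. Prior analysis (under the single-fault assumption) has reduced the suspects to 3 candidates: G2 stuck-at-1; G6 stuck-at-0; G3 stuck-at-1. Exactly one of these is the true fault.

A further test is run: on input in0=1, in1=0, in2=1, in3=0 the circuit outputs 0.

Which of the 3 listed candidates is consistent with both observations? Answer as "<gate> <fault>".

G2 stuck-at-1

Evaluate each candidate on input in0=1, in1=0, in2=1, in3=0:
  G2 stuck-at-1: G0=1, G1=1, G2=1 [stuck-at-1], G3=0, G4=1, G5=0, G6=1, G7=0 → 0 — matches
  G6 stuck-at-0: G0=1, G1=1, G2=0, G3=0, G4=1, G5=0, G6=0 [stuck-at-0], G7=1 → 1 — eliminated
  G3 stuck-at-1: G0=1, G1=1, G2=0, G3=1 [stuck-at-1], G4=1, G5=1, G6=0, G7=1 → 1 — eliminated
Only G2 stuck-at-1 reproduces the observed 0.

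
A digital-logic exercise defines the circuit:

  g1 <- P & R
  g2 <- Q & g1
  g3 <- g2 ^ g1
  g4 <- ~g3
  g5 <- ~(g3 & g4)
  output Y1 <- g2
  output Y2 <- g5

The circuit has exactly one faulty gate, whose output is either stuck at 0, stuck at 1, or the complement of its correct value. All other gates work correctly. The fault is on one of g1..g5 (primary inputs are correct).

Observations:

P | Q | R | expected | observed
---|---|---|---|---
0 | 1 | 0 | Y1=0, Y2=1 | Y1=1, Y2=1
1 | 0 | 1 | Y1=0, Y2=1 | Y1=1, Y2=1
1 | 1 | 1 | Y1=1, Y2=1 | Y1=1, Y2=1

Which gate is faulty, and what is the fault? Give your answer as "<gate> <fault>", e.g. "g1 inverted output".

g2 stuck-at-1

Fault-free values for test 1 (P=0, Q=1, R=0): g1=0, g2=0, g3=0, g4=1, g5=1, giving Y1=0, Y2=1. Observed Y1=1, Y2=1.
Test 1: faults giving observed Y1=1, Y2=1 are {g1 stuck-at-1, g1 inverted output, g2 stuck-at-1, g2 inverted output}.
Test 2 (P=1, Q=0, R=1): fault-free g1=1, g2=0, g3=1, g4=0, g5=1 → Y1=0, Y2=1; observed Y1=1, Y2=1. Eliminates g1 stuck-at-1, g1 inverted output.
Test 3 (P=1, Q=1, R=1): fault-free g1=1, g2=1, g3=0, g4=1, g5=1 → Y1=1, Y2=1; observed Y1=1, Y2=1. Eliminates g2 inverted output.
Only g2 stuck-at-1 is consistent with every test.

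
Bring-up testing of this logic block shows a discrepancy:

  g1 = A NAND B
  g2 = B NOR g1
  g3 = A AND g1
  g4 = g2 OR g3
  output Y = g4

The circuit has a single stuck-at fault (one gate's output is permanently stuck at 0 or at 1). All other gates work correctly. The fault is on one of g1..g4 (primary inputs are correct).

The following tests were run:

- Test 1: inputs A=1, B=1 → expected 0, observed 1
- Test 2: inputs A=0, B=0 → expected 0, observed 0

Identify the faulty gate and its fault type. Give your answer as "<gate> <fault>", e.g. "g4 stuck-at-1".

Fault-free values for test 1 (A=1, B=1): g1=0, g2=0, g3=0, g4=0, giving Y=0. Observed 1.
Test 1: faults giving observed 1 are {g1 stuck-at-1, g2 stuck-at-1, g3 stuck-at-1, g4 stuck-at-1}.
Test 2 (A=0, B=0): fault-free g1=1, g2=0, g3=0, g4=0 → 0; observed 0. Eliminates g2 stuck-at-1, g3 stuck-at-1, g4 stuck-at-1.
Only g1 stuck-at-1 is consistent with every test.

g1 stuck-at-1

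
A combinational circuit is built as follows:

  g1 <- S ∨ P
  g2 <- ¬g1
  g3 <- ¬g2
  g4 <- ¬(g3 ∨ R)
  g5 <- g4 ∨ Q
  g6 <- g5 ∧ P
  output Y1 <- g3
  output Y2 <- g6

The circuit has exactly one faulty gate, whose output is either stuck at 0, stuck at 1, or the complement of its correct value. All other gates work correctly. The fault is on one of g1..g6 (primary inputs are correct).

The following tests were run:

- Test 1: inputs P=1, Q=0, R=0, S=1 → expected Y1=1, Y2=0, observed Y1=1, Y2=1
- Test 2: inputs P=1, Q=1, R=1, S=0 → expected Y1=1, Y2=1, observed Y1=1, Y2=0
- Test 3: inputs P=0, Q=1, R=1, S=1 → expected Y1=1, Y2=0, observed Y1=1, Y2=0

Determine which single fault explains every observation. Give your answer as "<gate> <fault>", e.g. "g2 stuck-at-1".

Fault-free values for test 1 (P=1, Q=0, R=0, S=1): g1=1, g2=0, g3=1, g4=0, g5=0, g6=0, giving Y1=1, Y2=0. Observed Y1=1, Y2=1.
Test 1: faults giving observed Y1=1, Y2=1 are {g4 stuck-at-1, g4 inverted output, g5 stuck-at-1, g5 inverted output, g6 stuck-at-1, g6 inverted output}.
Test 2 (P=1, Q=1, R=1, S=0): fault-free g1=1, g2=0, g3=1, g4=0, g5=1, g6=1 → Y1=1, Y2=1; observed Y1=1, Y2=0. Eliminates g4 stuck-at-1, g4 inverted output, g5 stuck-at-1, g6 stuck-at-1.
Test 3 (P=0, Q=1, R=1, S=1): fault-free g1=1, g2=0, g3=1, g4=0, g5=1, g6=0 → Y1=1, Y2=0; observed Y1=1, Y2=0. Eliminates g6 inverted output.
Only g5 inverted output is consistent with every test.

g5 inverted output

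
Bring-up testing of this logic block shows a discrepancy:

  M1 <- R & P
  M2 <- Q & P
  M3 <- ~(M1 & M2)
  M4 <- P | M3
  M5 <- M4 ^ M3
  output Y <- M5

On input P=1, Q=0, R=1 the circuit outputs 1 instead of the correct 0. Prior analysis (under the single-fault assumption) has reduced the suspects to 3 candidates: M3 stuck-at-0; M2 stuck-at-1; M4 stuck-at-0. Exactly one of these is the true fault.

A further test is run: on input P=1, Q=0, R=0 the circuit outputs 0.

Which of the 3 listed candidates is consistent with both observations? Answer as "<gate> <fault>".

Evaluate each candidate on input P=1, Q=0, R=0:
  M3 stuck-at-0: M1=0, M2=0, M3=0 [stuck-at-0], M4=1, M5=1 → 1 — eliminated
  M2 stuck-at-1: M1=0, M2=1 [stuck-at-1], M3=1, M4=1, M5=0 → 0 — matches
  M4 stuck-at-0: M1=0, M2=0, M3=1, M4=0 [stuck-at-0], M5=1 → 1 — eliminated
Only M2 stuck-at-1 reproduces the observed 0.

M2 stuck-at-1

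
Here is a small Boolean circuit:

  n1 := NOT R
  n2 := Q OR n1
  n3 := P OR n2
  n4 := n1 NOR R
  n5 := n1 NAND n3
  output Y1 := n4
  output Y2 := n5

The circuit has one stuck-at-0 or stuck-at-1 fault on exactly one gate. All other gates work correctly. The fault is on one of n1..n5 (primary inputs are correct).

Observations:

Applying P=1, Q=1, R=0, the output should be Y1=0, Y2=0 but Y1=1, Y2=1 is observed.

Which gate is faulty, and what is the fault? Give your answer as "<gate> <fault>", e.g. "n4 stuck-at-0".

n1 stuck-at-0

Fault-free values for test 1 (P=1, Q=1, R=0): n1=1, n2=1, n3=1, n4=0, n5=0, giving Y1=0, Y2=0. Observed Y1=1, Y2=1.
Test 1: faults giving observed Y1=1, Y2=1 are {n1 stuck-at-0}.
Only n1 stuck-at-0 is consistent with every test.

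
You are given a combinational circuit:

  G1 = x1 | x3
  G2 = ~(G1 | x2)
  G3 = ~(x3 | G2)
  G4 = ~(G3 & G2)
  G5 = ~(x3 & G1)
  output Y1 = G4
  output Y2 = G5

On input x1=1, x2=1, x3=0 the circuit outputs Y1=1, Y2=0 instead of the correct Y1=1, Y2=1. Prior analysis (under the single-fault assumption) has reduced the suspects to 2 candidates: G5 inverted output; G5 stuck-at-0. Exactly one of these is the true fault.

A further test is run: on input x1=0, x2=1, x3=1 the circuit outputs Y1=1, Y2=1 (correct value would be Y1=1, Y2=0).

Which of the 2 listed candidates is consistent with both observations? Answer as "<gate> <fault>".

Evaluate each candidate on input x1=0, x2=1, x3=1:
  G5 inverted output: G1=1, G2=0, G3=0, G4=1, G5=1 [inverted output] → Y1=1, Y2=1 — matches
  G5 stuck-at-0: G1=1, G2=0, G3=0, G4=1, G5=0 [stuck-at-0] → Y1=1, Y2=0 — eliminated
Only G5 inverted output reproduces the observed Y1=1, Y2=1.

G5 inverted output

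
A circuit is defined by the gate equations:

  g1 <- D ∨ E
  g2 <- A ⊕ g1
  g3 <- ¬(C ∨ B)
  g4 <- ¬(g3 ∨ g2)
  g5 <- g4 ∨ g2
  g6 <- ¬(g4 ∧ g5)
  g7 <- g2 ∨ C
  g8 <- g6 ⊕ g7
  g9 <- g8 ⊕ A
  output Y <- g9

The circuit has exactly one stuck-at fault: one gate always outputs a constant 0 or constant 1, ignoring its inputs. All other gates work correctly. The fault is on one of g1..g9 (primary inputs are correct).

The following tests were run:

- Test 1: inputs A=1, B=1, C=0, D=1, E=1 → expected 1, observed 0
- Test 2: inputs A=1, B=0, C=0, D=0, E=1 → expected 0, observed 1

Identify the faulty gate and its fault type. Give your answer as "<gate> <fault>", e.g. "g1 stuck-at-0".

g7 stuck-at-1

Fault-free values for test 1 (A=1, B=1, C=0, D=1, E=1): g1=1, g2=0, g3=0, g4=1, g5=1, g6=0, g7=0, g8=0, g9=1, giving Y=1. Observed 0.
Test 1: faults giving observed 0 are {g3 stuck-at-1, g4 stuck-at-0, g5 stuck-at-0, g6 stuck-at-1, g7 stuck-at-1, g8 stuck-at-1, g9 stuck-at-0}.
Test 2 (A=1, B=0, C=0, D=0, E=1): fault-free g1=1, g2=0, g3=1, g4=0, g5=0, g6=1, g7=0, g8=1, g9=0 → 0; observed 1. Eliminates g3 stuck-at-1, g4 stuck-at-0, g5 stuck-at-0, g6 stuck-at-1, g8 stuck-at-1, g9 stuck-at-0.
Only g7 stuck-at-1 is consistent with every test.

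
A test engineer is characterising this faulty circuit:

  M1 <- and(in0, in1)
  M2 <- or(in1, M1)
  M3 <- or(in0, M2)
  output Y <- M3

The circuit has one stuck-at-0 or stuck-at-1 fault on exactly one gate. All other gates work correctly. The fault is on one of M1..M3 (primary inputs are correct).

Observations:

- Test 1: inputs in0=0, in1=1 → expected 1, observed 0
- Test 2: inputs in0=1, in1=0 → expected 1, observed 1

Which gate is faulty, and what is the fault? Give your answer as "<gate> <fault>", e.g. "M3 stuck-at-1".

M2 stuck-at-0

Fault-free values for test 1 (in0=0, in1=1): M1=0, M2=1, M3=1, giving Y=1. Observed 0.
Test 1: faults giving observed 0 are {M2 stuck-at-0, M3 stuck-at-0}.
Test 2 (in0=1, in1=0): fault-free M1=0, M2=0, M3=1 → 1; observed 1. Eliminates M3 stuck-at-0.
Only M2 stuck-at-0 is consistent with every test.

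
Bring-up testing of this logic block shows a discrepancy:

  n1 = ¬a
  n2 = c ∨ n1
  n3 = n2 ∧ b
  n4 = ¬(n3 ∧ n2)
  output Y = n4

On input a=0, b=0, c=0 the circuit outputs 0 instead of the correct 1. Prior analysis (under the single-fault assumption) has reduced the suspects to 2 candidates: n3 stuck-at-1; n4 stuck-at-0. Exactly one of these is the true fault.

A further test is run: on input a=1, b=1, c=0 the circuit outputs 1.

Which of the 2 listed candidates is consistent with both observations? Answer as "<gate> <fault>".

n3 stuck-at-1

Evaluate each candidate on input a=1, b=1, c=0:
  n3 stuck-at-1: n1=0, n2=0, n3=1 [stuck-at-1], n4=1 → 1 — matches
  n4 stuck-at-0: n1=0, n2=0, n3=0, n4=0 [stuck-at-0] → 0 — eliminated
Only n3 stuck-at-1 reproduces the observed 1.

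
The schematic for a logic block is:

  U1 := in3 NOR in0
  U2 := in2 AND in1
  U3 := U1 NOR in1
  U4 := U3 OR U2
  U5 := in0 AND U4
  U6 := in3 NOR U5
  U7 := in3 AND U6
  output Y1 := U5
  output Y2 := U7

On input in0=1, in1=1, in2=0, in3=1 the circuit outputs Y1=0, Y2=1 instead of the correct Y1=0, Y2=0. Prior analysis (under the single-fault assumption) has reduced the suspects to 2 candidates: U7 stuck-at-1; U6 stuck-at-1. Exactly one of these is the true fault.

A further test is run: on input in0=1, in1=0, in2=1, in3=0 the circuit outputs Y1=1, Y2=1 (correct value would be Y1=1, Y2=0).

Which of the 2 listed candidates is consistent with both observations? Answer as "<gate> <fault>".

Evaluate each candidate on input in0=1, in1=0, in2=1, in3=0:
  U7 stuck-at-1: U1=0, U2=0, U3=1, U4=1, U5=1, U6=0, U7=1 [stuck-at-1] → Y1=1, Y2=1 — matches
  U6 stuck-at-1: U1=0, U2=0, U3=1, U4=1, U5=1, U6=1 [stuck-at-1], U7=0 → Y1=1, Y2=0 — eliminated
Only U7 stuck-at-1 reproduces the observed Y1=1, Y2=1.

U7 stuck-at-1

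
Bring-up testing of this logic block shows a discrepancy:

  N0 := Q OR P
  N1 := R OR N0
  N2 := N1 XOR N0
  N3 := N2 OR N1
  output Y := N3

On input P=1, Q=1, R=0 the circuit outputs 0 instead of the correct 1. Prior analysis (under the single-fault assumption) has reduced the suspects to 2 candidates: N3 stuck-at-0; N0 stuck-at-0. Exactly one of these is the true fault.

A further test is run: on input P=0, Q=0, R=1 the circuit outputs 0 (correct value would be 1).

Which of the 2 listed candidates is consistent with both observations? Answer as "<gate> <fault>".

N3 stuck-at-0

Evaluate each candidate on input P=0, Q=0, R=1:
  N3 stuck-at-0: N0=0, N1=1, N2=1, N3=0 [stuck-at-0] → 0 — matches
  N0 stuck-at-0: N0=0 [stuck-at-0], N1=1, N2=1, N3=1 → 1 — eliminated
Only N3 stuck-at-0 reproduces the observed 0.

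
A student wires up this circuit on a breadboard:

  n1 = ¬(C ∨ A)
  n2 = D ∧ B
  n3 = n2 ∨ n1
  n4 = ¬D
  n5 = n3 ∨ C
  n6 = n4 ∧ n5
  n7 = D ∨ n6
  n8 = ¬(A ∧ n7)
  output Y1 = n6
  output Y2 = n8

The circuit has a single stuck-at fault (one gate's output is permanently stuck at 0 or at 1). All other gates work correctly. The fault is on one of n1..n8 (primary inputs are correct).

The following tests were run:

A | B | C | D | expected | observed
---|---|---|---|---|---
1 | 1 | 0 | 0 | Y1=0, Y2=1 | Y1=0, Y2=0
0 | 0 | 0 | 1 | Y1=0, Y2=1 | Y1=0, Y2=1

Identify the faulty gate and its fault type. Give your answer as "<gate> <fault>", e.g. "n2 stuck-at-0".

Fault-free values for test 1 (A=1, B=1, C=0, D=0): n1=0, n2=0, n3=0, n4=1, n5=0, n6=0, n7=0, n8=1, giving Y1=0, Y2=1. Observed Y1=0, Y2=0.
Test 1: faults giving observed Y1=0, Y2=0 are {n7 stuck-at-1, n8 stuck-at-0}.
Test 2 (A=0, B=0, C=0, D=1): fault-free n1=1, n2=0, n3=1, n4=0, n5=1, n6=0, n7=1, n8=1 → Y1=0, Y2=1; observed Y1=0, Y2=1. Eliminates n8 stuck-at-0.
Only n7 stuck-at-1 is consistent with every test.

n7 stuck-at-1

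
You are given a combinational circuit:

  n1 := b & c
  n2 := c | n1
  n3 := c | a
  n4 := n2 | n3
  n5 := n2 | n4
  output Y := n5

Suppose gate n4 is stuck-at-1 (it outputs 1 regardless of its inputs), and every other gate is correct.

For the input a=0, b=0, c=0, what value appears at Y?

Propagate with n4 forced: n1=0, n2=0, n3=0, n4=1 [stuck-at-1], n5=1.
So Y = 1. (Without the fault it would be 0.)

1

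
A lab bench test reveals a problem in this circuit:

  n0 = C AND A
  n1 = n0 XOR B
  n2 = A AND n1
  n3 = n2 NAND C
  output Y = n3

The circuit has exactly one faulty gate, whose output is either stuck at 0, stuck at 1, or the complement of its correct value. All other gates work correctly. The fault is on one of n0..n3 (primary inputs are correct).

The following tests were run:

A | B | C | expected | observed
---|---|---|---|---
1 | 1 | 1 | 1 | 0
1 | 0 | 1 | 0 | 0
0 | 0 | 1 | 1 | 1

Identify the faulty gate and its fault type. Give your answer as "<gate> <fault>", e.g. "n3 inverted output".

Fault-free values for test 1 (A=1, B=1, C=1): n0=1, n1=0, n2=0, n3=1, giving Y=1. Observed 0.
Test 1: faults giving observed 0 are {n0 stuck-at-0, n0 inverted output, n1 stuck-at-1, n1 inverted output, n2 stuck-at-1, n2 inverted output, n3 stuck-at-0, n3 inverted output}.
Test 2 (A=1, B=0, C=1): fault-free n0=1, n1=1, n2=1, n3=0 → 0; observed 0. Eliminates n0 stuck-at-0, n0 inverted output, n1 inverted output, n2 inverted output, n3 inverted output.
Test 3 (A=0, B=0, C=1): fault-free n0=0, n1=0, n2=0, n3=1 → 1; observed 1. Eliminates n2 stuck-at-1, n3 stuck-at-0.
Only n1 stuck-at-1 is consistent with every test.

n1 stuck-at-1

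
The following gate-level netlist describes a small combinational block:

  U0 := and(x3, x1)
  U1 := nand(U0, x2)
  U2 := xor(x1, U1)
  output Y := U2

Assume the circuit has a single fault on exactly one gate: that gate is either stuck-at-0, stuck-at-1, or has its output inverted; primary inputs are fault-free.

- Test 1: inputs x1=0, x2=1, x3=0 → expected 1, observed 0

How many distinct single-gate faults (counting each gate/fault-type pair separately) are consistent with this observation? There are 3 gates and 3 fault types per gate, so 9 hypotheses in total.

Fault-free: U0=0, U1=1, U2=1 → 1. Observed 0.
  U0 stuck-at-0: output 1 ✗
  U0 stuck-at-1: output 0 ✓
  U0 inverted output: output 0 ✓
  U1 stuck-at-0: output 0 ✓
  U1 stuck-at-1: output 1 ✗
  U1 inverted output: output 0 ✓
  U2 stuck-at-0: output 0 ✓
  U2 stuck-at-1: output 1 ✗
  U2 inverted output: output 0 ✓
Consistent faults: {U0 stuck-at-1, U0 inverted output, U1 stuck-at-0, U1 inverted output, U2 stuck-at-0, U2 inverted output} — 6 in all.

6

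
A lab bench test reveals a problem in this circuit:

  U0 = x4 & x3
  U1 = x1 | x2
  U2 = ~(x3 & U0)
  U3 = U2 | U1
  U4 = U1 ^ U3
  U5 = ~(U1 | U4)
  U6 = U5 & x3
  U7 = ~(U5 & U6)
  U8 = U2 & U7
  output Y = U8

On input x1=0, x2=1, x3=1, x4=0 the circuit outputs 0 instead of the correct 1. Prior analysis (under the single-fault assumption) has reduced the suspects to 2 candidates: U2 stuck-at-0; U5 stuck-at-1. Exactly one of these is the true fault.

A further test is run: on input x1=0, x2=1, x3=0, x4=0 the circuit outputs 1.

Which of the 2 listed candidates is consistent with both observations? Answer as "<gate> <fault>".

U5 stuck-at-1

Evaluate each candidate on input x1=0, x2=1, x3=0, x4=0:
  U2 stuck-at-0: U0=0, U1=1, U2=0 [stuck-at-0], U3=1, U4=0, U5=0, U6=0, U7=1, U8=0 → 0 — eliminated
  U5 stuck-at-1: U0=0, U1=1, U2=1, U3=1, U4=0, U5=1 [stuck-at-1], U6=0, U7=1, U8=1 → 1 — matches
Only U5 stuck-at-1 reproduces the observed 1.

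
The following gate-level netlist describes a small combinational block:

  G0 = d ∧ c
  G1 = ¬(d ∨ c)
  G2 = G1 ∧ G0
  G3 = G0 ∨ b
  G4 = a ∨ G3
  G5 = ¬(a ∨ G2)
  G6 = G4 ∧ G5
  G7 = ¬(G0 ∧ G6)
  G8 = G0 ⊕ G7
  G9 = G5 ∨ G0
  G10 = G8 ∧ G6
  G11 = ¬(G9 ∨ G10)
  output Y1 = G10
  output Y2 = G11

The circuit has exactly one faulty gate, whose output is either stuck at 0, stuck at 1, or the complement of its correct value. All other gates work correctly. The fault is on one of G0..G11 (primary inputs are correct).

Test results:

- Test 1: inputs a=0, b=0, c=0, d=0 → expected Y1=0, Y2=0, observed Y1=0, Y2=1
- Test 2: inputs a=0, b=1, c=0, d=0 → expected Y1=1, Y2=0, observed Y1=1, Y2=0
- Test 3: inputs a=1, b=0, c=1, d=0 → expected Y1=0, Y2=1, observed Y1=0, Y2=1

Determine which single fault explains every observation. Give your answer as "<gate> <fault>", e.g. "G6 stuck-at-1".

G9 stuck-at-0

Fault-free values for test 1 (a=0, b=0, c=0, d=0): G0=0, G1=1, G2=0, G3=0, G4=0, G5=1, G6=0, G7=1, G8=1, G9=1, G10=0, G11=0, giving Y1=0, Y2=0. Observed Y1=0, Y2=1.
Test 1: faults giving observed Y1=0, Y2=1 are {G2 stuck-at-1, G2 inverted output, G5 stuck-at-0, G5 inverted output, G9 stuck-at-0, G9 inverted output, G11 stuck-at-1, G11 inverted output}.
Test 2 (a=0, b=1, c=0, d=0): fault-free G0=0, G1=1, G2=0, G3=1, G4=1, G5=1, G6=1, G7=1, G8=1, G9=1, G10=1, G11=0 → Y1=1, Y2=0; observed Y1=1, Y2=0. Eliminates G2 stuck-at-1, G2 inverted output, G5 stuck-at-0, G5 inverted output, G11 stuck-at-1, G11 inverted output.
Test 3 (a=1, b=0, c=1, d=0): fault-free G0=0, G1=0, G2=0, G3=0, G4=1, G5=0, G6=0, G7=1, G8=1, G9=0, G10=0, G11=1 → Y1=0, Y2=1; observed Y1=0, Y2=1. Eliminates G9 inverted output.
Only G9 stuck-at-0 is consistent with every test.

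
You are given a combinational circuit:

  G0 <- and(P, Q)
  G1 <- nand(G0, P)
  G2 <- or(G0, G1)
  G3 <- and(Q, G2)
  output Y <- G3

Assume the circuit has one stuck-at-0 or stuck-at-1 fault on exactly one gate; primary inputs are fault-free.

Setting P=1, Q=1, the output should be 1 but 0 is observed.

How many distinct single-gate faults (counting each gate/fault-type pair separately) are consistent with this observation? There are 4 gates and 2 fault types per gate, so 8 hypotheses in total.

Fault-free: G0=1, G1=0, G2=1, G3=1 → 1. Observed 0.
  G0 stuck-at-0: output 1 ✗
  G0 stuck-at-1: output 1 ✗
  G1 stuck-at-0: output 1 ✗
  G1 stuck-at-1: output 1 ✗
  G2 stuck-at-0: output 0 ✓
  G2 stuck-at-1: output 1 ✗
  G3 stuck-at-0: output 0 ✓
  G3 stuck-at-1: output 1 ✗
Consistent faults: {G2 stuck-at-0, G3 stuck-at-0} — 2 in all.

2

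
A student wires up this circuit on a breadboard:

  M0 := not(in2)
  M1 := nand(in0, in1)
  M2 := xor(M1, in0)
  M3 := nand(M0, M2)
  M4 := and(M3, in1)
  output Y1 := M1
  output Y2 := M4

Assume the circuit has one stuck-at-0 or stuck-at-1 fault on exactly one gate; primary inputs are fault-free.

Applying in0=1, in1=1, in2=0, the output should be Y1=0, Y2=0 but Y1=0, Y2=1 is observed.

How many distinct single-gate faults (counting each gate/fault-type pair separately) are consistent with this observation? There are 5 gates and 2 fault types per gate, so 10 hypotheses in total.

4

Fault-free: M0=1, M1=0, M2=1, M3=0, M4=0 → Y1=0, Y2=0. Observed Y1=0, Y2=1.
  M0 stuck-at-0: output Y1=0, Y2=1 ✓
  M0 stuck-at-1: output Y1=0, Y2=0 ✗
  M1 stuck-at-0: output Y1=0, Y2=0 ✗
  M1 stuck-at-1: output Y1=1, Y2=1 ✗
  M2 stuck-at-0: output Y1=0, Y2=1 ✓
  M2 stuck-at-1: output Y1=0, Y2=0 ✗
  M3 stuck-at-0: output Y1=0, Y2=0 ✗
  M3 stuck-at-1: output Y1=0, Y2=1 ✓
  M4 stuck-at-0: output Y1=0, Y2=0 ✗
  M4 stuck-at-1: output Y1=0, Y2=1 ✓
Consistent faults: {M0 stuck-at-0, M2 stuck-at-0, M3 stuck-at-1, M4 stuck-at-1} — 4 in all.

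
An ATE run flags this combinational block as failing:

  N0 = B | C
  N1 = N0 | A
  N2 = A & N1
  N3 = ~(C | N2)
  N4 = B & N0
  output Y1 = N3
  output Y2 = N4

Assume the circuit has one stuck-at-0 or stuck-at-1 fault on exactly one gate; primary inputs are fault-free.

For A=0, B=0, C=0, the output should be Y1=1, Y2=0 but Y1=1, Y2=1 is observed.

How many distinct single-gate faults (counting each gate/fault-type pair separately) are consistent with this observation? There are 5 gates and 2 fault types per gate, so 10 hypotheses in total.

1

Fault-free: N0=0, N1=0, N2=0, N3=1, N4=0 → Y1=1, Y2=0. Observed Y1=1, Y2=1.
  N0 stuck-at-0: output Y1=1, Y2=0 ✗
  N0 stuck-at-1: output Y1=1, Y2=0 ✗
  N1 stuck-at-0: output Y1=1, Y2=0 ✗
  N1 stuck-at-1: output Y1=1, Y2=0 ✗
  N2 stuck-at-0: output Y1=1, Y2=0 ✗
  N2 stuck-at-1: output Y1=0, Y2=0 ✗
  N3 stuck-at-0: output Y1=0, Y2=0 ✗
  N3 stuck-at-1: output Y1=1, Y2=0 ✗
  N4 stuck-at-0: output Y1=1, Y2=0 ✗
  N4 stuck-at-1: output Y1=1, Y2=1 ✓
Consistent faults: {N4 stuck-at-1} — 1 in all.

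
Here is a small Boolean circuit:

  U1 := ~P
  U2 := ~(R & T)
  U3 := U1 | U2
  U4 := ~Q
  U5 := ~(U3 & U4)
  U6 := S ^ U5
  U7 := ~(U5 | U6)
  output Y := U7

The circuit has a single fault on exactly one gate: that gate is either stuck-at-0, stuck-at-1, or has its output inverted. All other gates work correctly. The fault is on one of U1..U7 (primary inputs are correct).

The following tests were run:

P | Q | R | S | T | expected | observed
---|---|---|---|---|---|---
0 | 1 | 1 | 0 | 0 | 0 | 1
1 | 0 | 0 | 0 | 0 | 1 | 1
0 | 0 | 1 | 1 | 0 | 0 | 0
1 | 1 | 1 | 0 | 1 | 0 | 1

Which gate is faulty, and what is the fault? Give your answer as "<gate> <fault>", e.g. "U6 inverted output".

Fault-free values for test 1 (P=0, Q=1, R=1, S=0, T=0): U1=1, U2=1, U3=1, U4=0, U5=1, U6=1, U7=0, giving Y=0. Observed 1.
Test 1: faults giving observed 1 are {U4 stuck-at-1, U4 inverted output, U5 stuck-at-0, U5 inverted output, U7 stuck-at-1, U7 inverted output}.
Test 2 (P=1, Q=0, R=0, S=0, T=0): fault-free U1=0, U2=1, U3=1, U4=1, U5=0, U6=0, U7=1 → 1; observed 1. Eliminates U4 inverted output, U5 inverted output, U7 inverted output.
Test 3 (P=0, Q=0, R=1, S=1, T=0): fault-free U1=1, U2=1, U3=1, U4=1, U5=0, U6=1, U7=0 → 0; observed 0. Eliminates U7 stuck-at-1.
Test 4 (P=1, Q=1, R=1, S=0, T=1): fault-free U1=0, U2=0, U3=0, U4=0, U5=1, U6=1, U7=0 → 0; observed 1. Eliminates U4 stuck-at-1.
Only U5 stuck-at-0 is consistent with every test.

U5 stuck-at-0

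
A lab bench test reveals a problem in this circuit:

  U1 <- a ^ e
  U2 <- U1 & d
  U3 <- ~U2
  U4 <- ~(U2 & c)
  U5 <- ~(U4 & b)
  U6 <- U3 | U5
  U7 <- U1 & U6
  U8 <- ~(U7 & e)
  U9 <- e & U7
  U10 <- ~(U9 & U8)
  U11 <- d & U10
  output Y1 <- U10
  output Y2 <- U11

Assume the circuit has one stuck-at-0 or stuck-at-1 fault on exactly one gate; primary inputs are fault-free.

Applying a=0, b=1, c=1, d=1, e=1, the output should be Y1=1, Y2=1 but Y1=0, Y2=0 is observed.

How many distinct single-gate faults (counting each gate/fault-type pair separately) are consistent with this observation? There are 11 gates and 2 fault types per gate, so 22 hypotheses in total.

2

Fault-free: U1=1, U2=1, U3=0, U4=0, U5=1, U6=1, U7=1, U8=0, U9=1, U10=1, U11=1 → Y1=1, Y2=1. Observed Y1=0, Y2=0.
  U1: none of the 2 fault types match ✗
  U2: none of the 2 fault types match ✗
  U3: none of the 2 fault types match ✗
  U4: none of the 2 fault types match ✗
  U5: none of the 2 fault types match ✗
  U6: none of the 2 fault types match ✗
  U7: none of the 2 fault types match ✗
  U8: stuck-at-1 ✓; others ✗
  U9: none of the 2 fault types match ✗
  U10: stuck-at-0 ✓; others ✗
  U11: none of the 2 fault types match ✗
Consistent faults: {U8 stuck-at-1, U10 stuck-at-0} — 2 in all.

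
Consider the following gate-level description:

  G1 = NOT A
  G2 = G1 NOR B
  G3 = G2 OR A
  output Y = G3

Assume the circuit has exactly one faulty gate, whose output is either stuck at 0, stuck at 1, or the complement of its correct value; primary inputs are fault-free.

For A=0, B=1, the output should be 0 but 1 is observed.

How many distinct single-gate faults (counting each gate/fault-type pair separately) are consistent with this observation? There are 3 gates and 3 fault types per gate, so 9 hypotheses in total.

4

Fault-free: G1=1, G2=0, G3=0 → 0. Observed 1.
  G1 stuck-at-0: output 0 ✗
  G1 stuck-at-1: output 0 ✗
  G1 inverted output: output 0 ✗
  G2 stuck-at-0: output 0 ✗
  G2 stuck-at-1: output 1 ✓
  G2 inverted output: output 1 ✓
  G3 stuck-at-0: output 0 ✗
  G3 stuck-at-1: output 1 ✓
  G3 inverted output: output 1 ✓
Consistent faults: {G2 stuck-at-1, G2 inverted output, G3 stuck-at-1, G3 inverted output} — 4 in all.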